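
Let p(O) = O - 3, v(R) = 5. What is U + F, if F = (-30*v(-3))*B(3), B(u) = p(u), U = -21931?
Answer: -21931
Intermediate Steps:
p(O) = -3 + O
B(u) = -3 + u
F = 0 (F = (-30*5)*(-3 + 3) = -150*0 = 0)
U + F = -21931 + 0 = -21931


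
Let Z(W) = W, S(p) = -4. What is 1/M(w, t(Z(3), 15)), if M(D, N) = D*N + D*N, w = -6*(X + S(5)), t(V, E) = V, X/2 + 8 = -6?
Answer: 1/1152 ≈ 0.00086806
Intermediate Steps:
X = -28 (X = -16 + 2*(-6) = -16 - 12 = -28)
w = 192 (w = -6*(-28 - 4) = -6*(-32) = 192)
M(D, N) = 2*D*N
1/M(w, t(Z(3), 15)) = 1/(2*192*3) = 1/1152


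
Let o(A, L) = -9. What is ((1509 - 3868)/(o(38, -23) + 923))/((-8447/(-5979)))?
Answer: -14104461/7720558 ≈ -1.8269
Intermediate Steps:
((1509 - 3868)/(o(38, -23) + 923))/((-8447/(-5979))) = ((1509 - 3868)/(-9 + 923))/((-8447/(-5979))) = (-2359/914)/((-8447*(-1/5979))) = (-2359*1/914)/(8447/5979) = -2359/914*5979/8447 = -14104461/7720558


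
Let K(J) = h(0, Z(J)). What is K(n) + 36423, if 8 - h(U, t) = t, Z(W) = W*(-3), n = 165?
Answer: 36926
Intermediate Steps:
Z(W) = -3*W
h(U, t) = 8 - t
K(J) = 8 + 3*J (K(J) = 8 - (-3)*J = 8 + 3*J)
K(n) + 36423 = (8 + 3*165) + 36423 = (8 + 495) + 36423 = 503 + 36423 = 36926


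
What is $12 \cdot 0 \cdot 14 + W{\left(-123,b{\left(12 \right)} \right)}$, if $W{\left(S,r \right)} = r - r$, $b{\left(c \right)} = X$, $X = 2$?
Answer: $0$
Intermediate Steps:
$b{\left(c \right)} = 2$
$W{\left(S,r \right)} = 0$
$12 \cdot 0 \cdot 14 + W{\left(-123,b{\left(12 \right)} \right)} = 12 \cdot 0 \cdot 14 + 0 = 0 \cdot 14 + 0 = 0 + 0 = 0$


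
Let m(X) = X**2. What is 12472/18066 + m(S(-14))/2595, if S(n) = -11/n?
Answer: 1057615771/1531454820 ≈ 0.69060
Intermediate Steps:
12472/18066 + m(S(-14))/2595 = 12472/18066 + (-11/(-14))**2/2595 = 12472*(1/18066) + (-11*(-1/14))**2*(1/2595) = 6236/9033 + (11/14)**2*(1/2595) = 6236/9033 + (121/196)*(1/2595) = 6236/9033 + 121/508620 = 1057615771/1531454820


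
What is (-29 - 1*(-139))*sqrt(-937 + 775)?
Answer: 990*I*sqrt(2) ≈ 1400.1*I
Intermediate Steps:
(-29 - 1*(-139))*sqrt(-937 + 775) = (-29 + 139)*sqrt(-162) = 110*(9*I*sqrt(2)) = 990*I*sqrt(2)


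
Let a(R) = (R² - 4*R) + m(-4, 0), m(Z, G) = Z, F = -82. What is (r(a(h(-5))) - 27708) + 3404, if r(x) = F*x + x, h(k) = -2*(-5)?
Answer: -28840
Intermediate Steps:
h(k) = 10
a(R) = -4 + R² - 4*R (a(R) = (R² - 4*R) - 4 = -4 + R² - 4*R)
r(x) = -81*x (r(x) = -82*x + x = -81*x)
(r(a(h(-5))) - 27708) + 3404 = (-81*(-4 + 10² - 4*10) - 27708) + 3404 = (-81*(-4 + 100 - 40) - 27708) + 3404 = (-81*56 - 27708) + 3404 = (-4536 - 27708) + 3404 = -32244 + 3404 = -28840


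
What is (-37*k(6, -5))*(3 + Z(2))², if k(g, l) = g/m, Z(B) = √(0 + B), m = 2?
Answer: -1221 - 666*√2 ≈ -2162.9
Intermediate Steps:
Z(B) = √B
k(g, l) = g/2
(-37*k(6, -5))*(3 + Z(2))² = (-37*6/2)*(3 + √2)² = (-37*3)*(3 + √2)² = -111*(3 + √2)²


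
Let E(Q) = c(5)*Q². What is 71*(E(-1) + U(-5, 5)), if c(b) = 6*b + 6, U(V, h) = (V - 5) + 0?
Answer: 1846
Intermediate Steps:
U(V, h) = -5 + V (U(V, h) = (-5 + V) + 0 = -5 + V)
c(b) = 6 + 6*b
E(Q) = 36*Q² (E(Q) = (6 + 6*5)*Q² = (6 + 30)*Q² = 36*Q²)
71*(E(-1) + U(-5, 5)) = 71*(36*(-1)² + (-5 - 5)) = 71*(36*1 - 10) = 71*(36 - 10) = 71*26 = 1846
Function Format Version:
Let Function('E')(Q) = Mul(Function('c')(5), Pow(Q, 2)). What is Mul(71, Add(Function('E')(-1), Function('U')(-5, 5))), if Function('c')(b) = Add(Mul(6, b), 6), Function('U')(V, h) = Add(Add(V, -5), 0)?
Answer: 1846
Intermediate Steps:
Function('U')(V, h) = Add(-5, V) (Function('U')(V, h) = Add(Add(-5, V), 0) = Add(-5, V))
Function('c')(b) = Add(6, Mul(6, b))
Function('E')(Q) = Mul(36, Pow(Q, 2)) (Function('E')(Q) = Mul(Add(6, Mul(6, 5)), Pow(Q, 2)) = Mul(Add(6, 30), Pow(Q, 2)) = Mul(36, Pow(Q, 2)))
Mul(71, Add(Function('E')(-1), Function('U')(-5, 5))) = Mul(71, Add(Mul(36, Pow(-1, 2)), Add(-5, -5))) = Mul(71, Add(Mul(36, 1), -10)) = Mul(71, Add(36, -10)) = Mul(71, 26) = 1846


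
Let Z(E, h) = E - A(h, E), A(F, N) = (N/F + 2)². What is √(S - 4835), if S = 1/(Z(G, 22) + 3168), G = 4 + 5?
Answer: 3*I*√1265583811311431/1534859 ≈ 69.534*I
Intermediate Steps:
A(F, N) = (2 + N/F)²
G = 9
Z(E, h) = E - (E + 2*h)²/h²
S = 484/1534859 (S = 1/((9 - 1*(9 + 2*22)²/22²) + 3168) = 1/((9 - 1*1/484*(9 + 44)²) + 3168) = 1/((9 - 1*1/484*53²) + 3168) = 1/((9 - 1*1/484*2809) + 3168) = 1/((9 - 2809/484) + 3168) = 1/(1547/484 + 3168) = 1/(1534859/484) = 484/1534859 ≈ 0.00031534)
√(S - 4835) = √(484/1534859 - 4835) = √(-7421042781/1534859) = 3*I*√1265583811311431/1534859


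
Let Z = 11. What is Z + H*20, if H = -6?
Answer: -109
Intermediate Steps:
Z + H*20 = 11 - 6*20 = 11 - 120 = -109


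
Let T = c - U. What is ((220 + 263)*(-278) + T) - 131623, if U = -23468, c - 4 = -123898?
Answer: -366323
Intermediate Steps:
c = -123894 (c = 4 - 123898 = -123894)
T = -100426 (T = -123894 - 1*(-23468) = -123894 + 23468 = -100426)
((220 + 263)*(-278) + T) - 131623 = ((220 + 263)*(-278) - 100426) - 131623 = (483*(-278) - 100426) - 131623 = (-134274 - 100426) - 131623 = -234700 - 131623 = -366323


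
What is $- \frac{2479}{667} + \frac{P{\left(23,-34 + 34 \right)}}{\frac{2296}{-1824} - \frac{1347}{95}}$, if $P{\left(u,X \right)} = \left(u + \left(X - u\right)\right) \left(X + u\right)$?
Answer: $- \frac{2479}{667} \approx -3.7166$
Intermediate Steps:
$P{\left(u,X \right)} = X \left(X + u\right)$
$- \frac{2479}{667} + \frac{P{\left(23,-34 + 34 \right)}}{\frac{2296}{-1824} - \frac{1347}{95}} = - \frac{2479}{667} + \frac{\left(-34 + 34\right) \left(\left(-34 + 34\right) + 23\right)}{\frac{2296}{-1824} - \frac{1347}{95}} = \left(-2479\right) \frac{1}{667} + \frac{0 \left(0 + 23\right)}{2296 \left(- \frac{1}{1824}\right) - \frac{1347}{95}} = - \frac{2479}{667} + \frac{0 \cdot 23}{- \frac{287}{228} - \frac{1347}{95}} = - \frac{2479}{667} + \frac{0}{- \frac{17599}{1140}} = - \frac{2479}{667} + 0 \left(- \frac{1140}{17599}\right) = - \frac{2479}{667} + 0 = - \frac{2479}{667}$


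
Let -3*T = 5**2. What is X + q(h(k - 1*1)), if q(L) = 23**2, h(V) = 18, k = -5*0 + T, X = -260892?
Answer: -260363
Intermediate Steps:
T = -25/3 (T = -1/3*5**2 = -1/3*25 = -25/3 ≈ -8.3333)
k = -25/3 (k = -5*0 - 25/3 = 0 - 25/3 = -25/3 ≈ -8.3333)
q(L) = 529
X + q(h(k - 1*1)) = -260892 + 529 = -260363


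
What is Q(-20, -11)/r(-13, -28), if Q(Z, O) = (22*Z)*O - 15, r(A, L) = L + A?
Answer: -4825/41 ≈ -117.68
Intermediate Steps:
r(A, L) = A + L
Q(Z, O) = -15 + 22*O*Z (Q(Z, O) = 22*O*Z - 15 = -15 + 22*O*Z)
Q(-20, -11)/r(-13, -28) = (-15 + 22*(-11)*(-20))/(-13 - 28) = (-15 + 4840)/(-41) = 4825*(-1/41) = -4825/41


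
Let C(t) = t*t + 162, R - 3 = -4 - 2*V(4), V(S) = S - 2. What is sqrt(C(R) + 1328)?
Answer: sqrt(1515) ≈ 38.923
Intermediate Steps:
V(S) = -2 + S
R = -5 (R = 3 + (-4 - 2*(-2 + 4)) = 3 + (-4 - 2*2) = 3 + (-4 - 4) = 3 - 8 = -5)
C(t) = 162 + t**2 (C(t) = t**2 + 162 = 162 + t**2)
sqrt(C(R) + 1328) = sqrt((162 + (-5)**2) + 1328) = sqrt((162 + 25) + 1328) = sqrt(187 + 1328) = sqrt(1515)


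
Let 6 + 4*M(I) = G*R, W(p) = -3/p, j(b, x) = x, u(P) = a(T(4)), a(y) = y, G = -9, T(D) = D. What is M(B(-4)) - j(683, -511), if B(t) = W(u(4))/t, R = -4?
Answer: 1037/2 ≈ 518.50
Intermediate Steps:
u(P) = 4
B(t) = -3/(4*t) (B(t) = (-3/4)/t = (-3*1/4)/t = -3/(4*t))
M(I) = 15/2 (M(I) = -3/2 + (-9*(-4))/4 = -3/2 + (1/4)*36 = -3/2 + 9 = 15/2)
M(B(-4)) - j(683, -511) = 15/2 - 1*(-511) = 15/2 + 511 = 1037/2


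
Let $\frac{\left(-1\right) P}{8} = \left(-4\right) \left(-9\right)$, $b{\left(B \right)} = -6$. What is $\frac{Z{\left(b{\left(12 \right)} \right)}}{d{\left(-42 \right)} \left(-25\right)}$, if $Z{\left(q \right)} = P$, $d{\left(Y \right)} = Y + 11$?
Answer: $- \frac{288}{775} \approx -0.37161$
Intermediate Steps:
$d{\left(Y \right)} = 11 + Y$
$P = -288$ ($P = - 8 \left(\left(-4\right) \left(-9\right)\right) = \left(-8\right) 36 = -288$)
$Z{\left(q \right)} = -288$
$\frac{Z{\left(b{\left(12 \right)} \right)}}{d{\left(-42 \right)} \left(-25\right)} = - \frac{288}{\left(11 - 42\right) \left(-25\right)} = - \frac{288}{\left(-31\right) \left(-25\right)} = - \frac{288}{775}$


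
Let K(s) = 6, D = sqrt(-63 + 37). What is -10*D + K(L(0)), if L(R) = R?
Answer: 6 - 10*I*sqrt(26) ≈ 6.0 - 50.99*I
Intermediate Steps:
D = I*sqrt(26) (D = sqrt(-26) = I*sqrt(26) ≈ 5.099*I)
-10*D + K(L(0)) = -10*I*sqrt(26) + 6 = 6 - 10*I*sqrt(26)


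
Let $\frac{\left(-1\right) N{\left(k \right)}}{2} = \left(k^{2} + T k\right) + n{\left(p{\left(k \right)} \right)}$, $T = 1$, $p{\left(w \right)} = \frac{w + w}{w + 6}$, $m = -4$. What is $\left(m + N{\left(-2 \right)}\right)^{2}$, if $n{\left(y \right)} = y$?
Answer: $36$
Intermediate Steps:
$p{\left(w \right)} = \frac{2 w}{6 + w}$
$N{\left(k \right)} = - 2 k - 2 k^{2} - \frac{4 k}{6 + k}$ ($N{\left(k \right)} = - 2 \left(\left(k^{2} + 1 k\right) + \frac{2 k}{6 + k}\right) = - 2 \left(\left(k^{2} + k\right) + \frac{2 k}{6 + k}\right) = - 2 \left(\left(k + k^{2}\right) + \frac{2 k}{6 + k}\right) = - 2 \left(k + k^{2} + \frac{2 k}{6 + k}\right) = - 2 k - 2 k^{2} - \frac{4 k}{6 + k}$)
$\left(m + N{\left(-2 \right)}\right)^{2} = \left(-4 + 2 \left(-2\right) \frac{1}{6 - 2} \left(-2 + \left(-1 - -2\right) \left(6 - 2\right)\right)\right)^{2} = \left(-4 + 2 \left(-2\right) \frac{1}{4} \left(-2 + \left(-1 + 2\right) 4\right)\right)^{2} = \left(-4 + 2 \left(-2\right) \frac{1}{4} \left(-2 + 1 \cdot 4\right)\right)^{2} = \left(-4 + 2 \left(-2\right) \frac{1}{4} \left(-2 + 4\right)\right)^{2} = \left(-4 + 2 \left(-2\right) \frac{1}{4} \cdot 2\right)^{2} = \left(-4 - 2\right)^{2} = \left(-6\right)^{2} = 36$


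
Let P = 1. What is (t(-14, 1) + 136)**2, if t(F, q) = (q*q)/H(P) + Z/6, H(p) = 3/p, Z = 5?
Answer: 677329/36 ≈ 18815.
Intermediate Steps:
t(F, q) = 5/6 + q**2/3 (t(F, q) = (q*q)/((3/1)) + 5/6 = q**2/((3*1)) + 5*(1/6) = q**2/3 + 5/6 = 5/6 + q**2/3)
(t(-14, 1) + 136)**2 = ((5/6 + (1/3)*1**2) + 136)**2 = ((5/6 + (1/3)*1) + 136)**2 = ((5/6 + 1/3) + 136)**2 = (7/6 + 136)**2 = (823/6)**2 = 677329/36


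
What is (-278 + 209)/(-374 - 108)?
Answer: 69/482 ≈ 0.14315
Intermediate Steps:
(-278 + 209)/(-374 - 108) = -69/(-482) = -69*(-1/482) = 69/482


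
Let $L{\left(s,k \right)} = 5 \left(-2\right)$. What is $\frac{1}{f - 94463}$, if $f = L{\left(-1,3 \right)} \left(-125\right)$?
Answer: $- \frac{1}{93213} \approx -1.0728 \cdot 10^{-5}$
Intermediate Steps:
$L{\left(s,k \right)} = -10$
$f = 1250$ ($f = \left(-10\right) \left(-125\right) = 1250$)
$\frac{1}{f - 94463} = \frac{1}{1250 - 94463} = \frac{1}{-93213} = - \frac{1}{93213}$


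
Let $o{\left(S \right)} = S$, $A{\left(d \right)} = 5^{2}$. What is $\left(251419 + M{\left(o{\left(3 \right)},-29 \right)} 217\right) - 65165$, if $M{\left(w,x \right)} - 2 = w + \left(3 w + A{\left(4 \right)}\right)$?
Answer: $194717$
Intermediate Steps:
$A{\left(d \right)} = 25$
$M{\left(w,x \right)} = 27 + 4 w$ ($M{\left(w,x \right)} = 2 + \left(w + \left(3 w + 25\right)\right) = 2 + \left(w + \left(25 + 3 w\right)\right) = 2 + \left(25 + 4 w\right) = 27 + 4 w$)
$\left(251419 + M{\left(o{\left(3 \right)},-29 \right)} 217\right) - 65165 = \left(251419 + \left(27 + 4 \cdot 3\right) 217\right) - 65165 = \left(251419 + \left(27 + 12\right) 217\right) - 65165 = \left(251419 + 39 \cdot 217\right) - 65165 = \left(251419 + 8463\right) - 65165 = 259882 - 65165 = 194717$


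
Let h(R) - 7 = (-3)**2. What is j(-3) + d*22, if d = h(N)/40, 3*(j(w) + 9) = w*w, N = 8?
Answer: 14/5 ≈ 2.8000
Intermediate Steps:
j(w) = -9 + w**2/3 (j(w) = -9 + (w*w)/3 = -9 + w**2/3)
h(R) = 16 (h(R) = 7 + (-3)**2 = 7 + 9 = 16)
d = 2/5 (d = 16/40 = 16*(1/40) = 2/5 ≈ 0.40000)
j(-3) + d*22 = (-9 + (1/3)*(-3)**2) + (2/5)*22 = (-9 + (1/3)*9) + 44/5 = (-9 + 3) + 44/5 = -6 + 44/5 = 14/5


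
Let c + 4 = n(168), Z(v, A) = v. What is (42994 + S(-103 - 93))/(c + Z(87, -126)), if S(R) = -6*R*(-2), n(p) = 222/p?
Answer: 1137976/2361 ≈ 481.99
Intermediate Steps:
c = -75/28 (c = -4 + 222/168 = -4 + 222*(1/168) = -4 + 37/28 = -75/28 ≈ -2.6786)
S(R) = 12*R
(42994 + S(-103 - 93))/(c + Z(87, -126)) = (42994 + 12*(-103 - 93))/(-75/28 + 87) = (42994 + 12*(-196))/(2361/28) = (42994 - 2352)*(28/2361) = 40642*(28/2361) = 1137976/2361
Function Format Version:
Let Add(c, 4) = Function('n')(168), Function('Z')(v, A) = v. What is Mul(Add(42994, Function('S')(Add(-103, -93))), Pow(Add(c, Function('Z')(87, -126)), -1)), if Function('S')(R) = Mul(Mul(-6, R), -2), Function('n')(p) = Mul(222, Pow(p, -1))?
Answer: Rational(1137976, 2361) ≈ 481.99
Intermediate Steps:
c = Rational(-75, 28) (c = Add(-4, Mul(222, Pow(168, -1))) = Add(-4, Mul(222, Rational(1, 168))) = Add(-4, Rational(37, 28)) = Rational(-75, 28) ≈ -2.6786)
Function('S')(R) = Mul(12, R)
Mul(Add(42994, Function('S')(Add(-103, -93))), Pow(Add(c, Function('Z')(87, -126)), -1)) = Mul(Add(42994, Mul(12, Add(-103, -93))), Pow(Add(Rational(-75, 28), 87), -1)) = Mul(Add(42994, Mul(12, -196)), Pow(Rational(2361, 28), -1)) = Mul(Add(42994, -2352), Rational(28, 2361)) = Mul(40642, Rational(28, 2361)) = Rational(1137976, 2361)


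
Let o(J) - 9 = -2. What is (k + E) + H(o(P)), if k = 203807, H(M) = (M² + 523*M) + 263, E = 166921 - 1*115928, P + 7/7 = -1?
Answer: 258773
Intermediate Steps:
P = -2 (P = -1 - 1 = -2)
o(J) = 7 (o(J) = 9 - 2 = 7)
E = 50993 (E = 166921 - 115928 = 50993)
H(M) = 263 + M² + 523*M
(k + E) + H(o(P)) = (203807 + 50993) + (263 + 7² + 523*7) = 254800 + (263 + 49 + 3661) = 254800 + 3973 = 258773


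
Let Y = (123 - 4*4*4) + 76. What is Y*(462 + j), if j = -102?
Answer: 48600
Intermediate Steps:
Y = 135 (Y = (123 - 16*4) + 76 = (123 - 64) + 76 = 59 + 76 = 135)
Y*(462 + j) = 135*(462 - 102) = 135*360 = 48600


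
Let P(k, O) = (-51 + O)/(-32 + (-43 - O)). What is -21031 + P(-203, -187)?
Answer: -168265/8 ≈ -21033.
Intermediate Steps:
P(k, O) = (-51 + O)/(-75 - O)
-21031 + P(-203, -187) = -21031 + (51 - 1*(-187))/(75 - 187) = -21031 + (51 + 187)/(-112) = -21031 - 1/112*238 = -21031 - 17/8 = -168265/8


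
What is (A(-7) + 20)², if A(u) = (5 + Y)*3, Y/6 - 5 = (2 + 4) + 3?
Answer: 82369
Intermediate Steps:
Y = 84 (Y = 30 + 6*((2 + 4) + 3) = 30 + 6*(6 + 3) = 30 + 6*9 = 30 + 54 = 84)
A(u) = 267 (A(u) = (5 + 84)*3 = 89*3 = 267)
(A(-7) + 20)² = (267 + 20)² = 287² = 82369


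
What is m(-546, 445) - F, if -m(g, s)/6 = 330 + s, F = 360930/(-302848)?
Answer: -703941135/151424 ≈ -4648.8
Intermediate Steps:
F = -180465/151424 (F = 360930*(-1/302848) = -180465/151424 ≈ -1.1918)
m(g, s) = -1980 - 6*s (m(g, s) = -6*(330 + s) = -1980 - 6*s)
m(-546, 445) - F = (-1980 - 6*445) - 1*(-180465/151424) = (-1980 - 2670) + 180465/151424 = -4650 + 180465/151424 = -703941135/151424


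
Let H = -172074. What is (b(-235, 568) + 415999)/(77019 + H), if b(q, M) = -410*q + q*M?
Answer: -378869/95055 ≈ -3.9858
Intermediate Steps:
b(q, M) = -410*q + M*q
(b(-235, 568) + 415999)/(77019 + H) = (-235*(-410 + 568) + 415999)/(77019 - 172074) = (-235*158 + 415999)/(-95055) = (-37130 + 415999)*(-1/95055) = 378869*(-1/95055) = -378869/95055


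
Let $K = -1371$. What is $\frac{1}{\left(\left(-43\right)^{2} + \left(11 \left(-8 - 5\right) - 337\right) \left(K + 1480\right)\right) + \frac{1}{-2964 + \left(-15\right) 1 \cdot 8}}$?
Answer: $- \frac{3084}{155652565} \approx -1.9813 \cdot 10^{-5}$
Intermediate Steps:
$\frac{1}{\left(\left(-43\right)^{2} + \left(11 \left(-8 - 5\right) - 337\right) \left(K + 1480\right)\right) + \frac{1}{-2964 + \left(-15\right) 1 \cdot 8}} = \frac{1}{\left(\left(-43\right)^{2} + \left(11 \left(-8 - 5\right) - 337\right) \left(-1371 + 1480\right)\right) + \frac{1}{-2964 + \left(-15\right) 1 \cdot 8}} = \frac{1}{\left(1849 + \left(11 \left(-13\right) - 337\right) 109\right) + \frac{1}{-2964 - 120}} = \frac{1}{\left(1849 + \left(-143 - 337\right) 109\right) + \frac{1}{-2964 - 120}} = \frac{1}{\left(1849 - 52320\right) + \frac{1}{-3084}} = \frac{1}{\left(1849 - 52320\right) - \frac{1}{3084}} = \frac{1}{-50471 - \frac{1}{3084}} = \frac{1}{- \frac{155652565}{3084}} = - \frac{3084}{155652565}$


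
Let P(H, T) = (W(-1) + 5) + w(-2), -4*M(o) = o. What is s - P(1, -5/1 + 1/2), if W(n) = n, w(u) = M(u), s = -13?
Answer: -35/2 ≈ -17.500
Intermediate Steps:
M(o) = -o/4
w(u) = -u/4
P(H, T) = 9/2 (P(H, T) = (-1 + 5) - 1/4*(-2) = 4 + 1/2 = 9/2)
s - P(1, -5/1 + 1/2) = -13 - 1*9/2 = -13 - 9/2 = -35/2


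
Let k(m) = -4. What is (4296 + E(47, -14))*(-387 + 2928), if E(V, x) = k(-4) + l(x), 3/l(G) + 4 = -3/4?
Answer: 207182976/19 ≈ 1.0904e+7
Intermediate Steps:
l(G) = -12/19 (l(G) = 3/(-4 - 3/4) = 3/(-4 - 3*¼) = 3/(-4 - ¾) = 3/(-19/4) = 3*(-4/19) = -12/19)
E(V, x) = -88/19 (E(V, x) = -4 - 12/19 = -88/19)
(4296 + E(47, -14))*(-387 + 2928) = (4296 - 88/19)*(-387 + 2928) = (81536/19)*2541 = 207182976/19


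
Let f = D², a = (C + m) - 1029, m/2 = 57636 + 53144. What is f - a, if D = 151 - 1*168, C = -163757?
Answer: -56485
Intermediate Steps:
D = -17 (D = 151 - 168 = -17)
m = 221560 (m = 2*(57636 + 53144) = 2*110780 = 221560)
a = 56774 (a = (-163757 + 221560) - 1029 = 57803 - 1029 = 56774)
f = 289 (f = (-17)² = 289)
f - a = 289 - 1*56774 = 289 - 56774 = -56485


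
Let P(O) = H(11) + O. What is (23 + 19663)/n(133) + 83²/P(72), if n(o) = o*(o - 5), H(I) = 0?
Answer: 7418483/76608 ≈ 96.837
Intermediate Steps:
n(o) = o*(-5 + o)
P(O) = O (P(O) = 0 + O = O)
(23 + 19663)/n(133) + 83²/P(72) = (23 + 19663)/((133*(-5 + 133))) + 83²/72 = 19686/((133*128)) + 6889*(1/72) = 19686/17024 + 6889/72 = 19686*(1/17024) + 6889/72 = 9843/8512 + 6889/72 = 7418483/76608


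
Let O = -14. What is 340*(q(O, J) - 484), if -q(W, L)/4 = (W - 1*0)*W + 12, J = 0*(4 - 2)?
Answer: -447440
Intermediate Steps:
J = 0 (J = 0*2 = 0)
q(W, L) = -48 - 4*W² (q(W, L) = -4*((W - 1*0)*W + 12) = -4*((W + 0)*W + 12) = -4*(W*W + 12) = -4*(W² + 12) = -4*(12 + W²) = -48 - 4*W²)
340*(q(O, J) - 484) = 340*((-48 - 4*(-14)²) - 484) = 340*((-48 - 4*196) - 484) = 340*((-48 - 784) - 484) = 340*(-832 - 484) = 340*(-1316) = -447440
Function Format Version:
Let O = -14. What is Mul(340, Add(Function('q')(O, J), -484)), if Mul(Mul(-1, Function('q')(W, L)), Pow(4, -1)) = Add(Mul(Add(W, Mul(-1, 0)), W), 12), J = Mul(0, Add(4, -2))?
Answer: -447440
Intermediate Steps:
J = 0 (J = Mul(0, 2) = 0)
Function('q')(W, L) = Add(-48, Mul(-4, Pow(W, 2))) (Function('q')(W, L) = Mul(-4, Add(Mul(Add(W, Mul(-1, 0)), W), 12)) = Mul(-4, Add(Mul(Add(W, 0), W), 12)) = Mul(-4, Add(Mul(W, W), 12)) = Mul(-4, Add(Pow(W, 2), 12)) = Mul(-4, Add(12, Pow(W, 2))) = Add(-48, Mul(-4, Pow(W, 2))))
Mul(340, Add(Function('q')(O, J), -484)) = Mul(340, Add(Add(-48, Mul(-4, Pow(-14, 2))), -484)) = Mul(340, Add(Add(-48, Mul(-4, 196)), -484)) = Mul(340, Add(Add(-48, -784), -484)) = Mul(340, Add(-832, -484)) = Mul(340, -1316) = -447440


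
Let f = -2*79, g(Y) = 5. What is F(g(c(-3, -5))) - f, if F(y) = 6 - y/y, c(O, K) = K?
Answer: 163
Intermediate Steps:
f = -158
F(y) = 5 (F(y) = 6 - 1*1 = 6 - 1 = 5)
F(g(c(-3, -5))) - f = 5 - 1*(-158) = 5 + 158 = 163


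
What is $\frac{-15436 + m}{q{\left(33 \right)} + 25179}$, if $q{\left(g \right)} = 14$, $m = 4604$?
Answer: $- \frac{10832}{25193} \approx -0.42996$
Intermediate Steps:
$\frac{-15436 + m}{q{\left(33 \right)} + 25179} = \frac{-15436 + 4604}{14 + 25179} = - \frac{10832}{25193}$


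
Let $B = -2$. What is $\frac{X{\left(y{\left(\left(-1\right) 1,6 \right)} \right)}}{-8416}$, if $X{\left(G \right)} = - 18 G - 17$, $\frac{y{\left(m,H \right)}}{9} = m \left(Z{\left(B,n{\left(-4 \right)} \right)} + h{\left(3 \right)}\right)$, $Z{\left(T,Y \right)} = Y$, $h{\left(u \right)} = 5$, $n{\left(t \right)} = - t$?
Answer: $- \frac{1441}{8416} \approx -0.17122$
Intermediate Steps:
$y{\left(m,H \right)} = 81 m$ ($y{\left(m,H \right)} = 9 m \left(\left(-1\right) \left(-4\right) + 5\right) = 9 m \left(4 + 5\right) = 9 m 9 = 9 \cdot 9 m = 81 m$)
$X{\left(G \right)} = -17 - 18 G$
$\frac{X{\left(y{\left(\left(-1\right) 1,6 \right)} \right)}}{-8416} = \frac{-17 - 18 \cdot 81 \left(\left(-1\right) 1\right)}{-8416} = \left(-17 - 18 \cdot 81 \left(-1\right)\right) \left(- \frac{1}{8416}\right) = \left(-17 - -1458\right) \left(- \frac{1}{8416}\right) = \left(-17 + 1458\right) \left(- \frac{1}{8416}\right) = 1441 \left(- \frac{1}{8416}\right) = - \frac{1441}{8416}$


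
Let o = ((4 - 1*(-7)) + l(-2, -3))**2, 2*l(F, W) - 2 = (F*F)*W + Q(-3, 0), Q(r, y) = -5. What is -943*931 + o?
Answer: -3511683/4 ≈ -8.7792e+5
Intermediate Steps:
l(F, W) = -3/2 + W*F**2/2 (l(F, W) = 1 + ((F*F)*W - 5)/2 = 1 + (F**2*W - 5)/2 = 1 + (W*F**2 - 5)/2 = 1 + (-5 + W*F**2)/2 = 1 + (-5/2 + W*F**2/2) = -3/2 + W*F**2/2)
o = 49/4 (o = ((4 - 1*(-7)) + (-3/2 + (1/2)*(-3)*(-2)**2))**2 = ((4 + 7) + (-3/2 + (1/2)*(-3)*4))**2 = (11 + (-3/2 - 6))**2 = (11 - 15/2)**2 = (7/2)**2 = 49/4 ≈ 12.250)
-943*931 + o = -943*931 + 49/4 = -877933 + 49/4 = -3511683/4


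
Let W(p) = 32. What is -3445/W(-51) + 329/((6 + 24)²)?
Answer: -772493/7200 ≈ -107.29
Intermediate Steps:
-3445/W(-51) + 329/((6 + 24)²) = -3445/32 + 329/((6 + 24)²) = -3445*1/32 + 329/(30²) = -3445/32 + 329/900 = -772493/7200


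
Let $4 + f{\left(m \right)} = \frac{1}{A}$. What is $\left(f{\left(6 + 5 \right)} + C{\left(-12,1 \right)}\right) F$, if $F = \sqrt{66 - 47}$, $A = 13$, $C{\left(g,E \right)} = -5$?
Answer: $- \frac{116 \sqrt{19}}{13} \approx -38.895$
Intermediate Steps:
$F = \sqrt{19} \approx 4.3589$
$f{\left(m \right)} = - \frac{51}{13}$ ($f{\left(m \right)} = -4 + \frac{1}{13} = - \frac{51}{13}$)
$\left(f{\left(6 + 5 \right)} + C{\left(-12,1 \right)}\right) F = \left(- \frac{51}{13} - 5\right) \sqrt{19} = - \frac{116 \sqrt{19}}{13}$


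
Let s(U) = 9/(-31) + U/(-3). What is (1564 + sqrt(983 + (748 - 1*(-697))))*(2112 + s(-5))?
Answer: 307394816/93 + 393088*sqrt(607)/93 ≈ 3.4095e+6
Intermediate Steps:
s(U) = -9/31 - U/3 (s(U) = 9*(-1/31) + U*(-1/3) = -9/31 - U/3)
(1564 + sqrt(983 + (748 - 1*(-697))))*(2112 + s(-5)) = (1564 + sqrt(983 + (748 - 1*(-697))))*(2112 + (-9/31 - 1/3*(-5))) = (1564 + sqrt(983 + (748 + 697)))*(2112 + (-9/31 + 5/3)) = (1564 + sqrt(983 + 1445))*(2112 + 128/93) = (1564 + sqrt(2428))*(196544/93) = (1564 + 2*sqrt(607))*(196544/93) = 307394816/93 + 393088*sqrt(607)/93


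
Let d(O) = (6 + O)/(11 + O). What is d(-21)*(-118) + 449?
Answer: 272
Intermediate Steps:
d(O) = (6 + O)/(11 + O)
d(-21)*(-118) + 449 = ((6 - 21)/(11 - 21))*(-118) + 449 = (-15/(-10))*(-118) + 449 = -⅒*(-15)*(-118) + 449 = (3/2)*(-118) + 449 = -177 + 449 = 272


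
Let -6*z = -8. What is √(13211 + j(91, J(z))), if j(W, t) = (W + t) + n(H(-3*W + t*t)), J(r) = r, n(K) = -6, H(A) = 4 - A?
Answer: 2*√29919/3 ≈ 115.31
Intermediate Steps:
z = 4/3 (z = -⅙*(-8) = 4/3 ≈ 1.3333)
j(W, t) = -6 + W + t (j(W, t) = (W + t) - 6 = -6 + W + t)
√(13211 + j(91, J(z))) = √(13211 + (-6 + 91 + 4/3)) = √(13211 + 259/3) = √(39892/3) = 2*√29919/3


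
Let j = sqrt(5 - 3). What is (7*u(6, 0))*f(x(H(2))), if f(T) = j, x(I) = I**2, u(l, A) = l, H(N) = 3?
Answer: 42*sqrt(2) ≈ 59.397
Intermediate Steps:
j = sqrt(2) ≈ 1.4142
f(T) = sqrt(2)
(7*u(6, 0))*f(x(H(2))) = (7*6)*sqrt(2) = 42*sqrt(2)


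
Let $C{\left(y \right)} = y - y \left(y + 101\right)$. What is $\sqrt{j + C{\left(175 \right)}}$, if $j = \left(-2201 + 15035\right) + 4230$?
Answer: $i \sqrt{31061} \approx 176.24 i$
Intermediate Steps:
$j = 17064$ ($j = 12834 + 4230 = 17064$)
$C{\left(y \right)} = y - y \left(101 + y\right)$
$\sqrt{j + C{\left(175 \right)}} = \sqrt{17064 - 175 \left(100 + 175\right)} = \sqrt{17064 - 175 \cdot 275} = \sqrt{17064 - 48125} = \sqrt{-31061} = i \sqrt{31061}$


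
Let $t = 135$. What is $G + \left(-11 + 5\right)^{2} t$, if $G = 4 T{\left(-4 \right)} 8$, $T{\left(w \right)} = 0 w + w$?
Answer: $4732$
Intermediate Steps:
$T{\left(w \right)} = w$ ($T{\left(w \right)} = 0 + w = w$)
$G = -128$ ($G = 4 \left(-4\right) 8 = \left(-16\right) 8 = -128$)
$G + \left(-11 + 5\right)^{2} t = -128 + \left(-11 + 5\right)^{2} \cdot 135 = -128 + \left(-6\right)^{2} \cdot 135 = -128 + 36 \cdot 135 = -128 + 4860 = 4732$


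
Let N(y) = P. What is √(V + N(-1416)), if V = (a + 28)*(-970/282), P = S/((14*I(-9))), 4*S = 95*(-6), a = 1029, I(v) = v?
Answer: I*√14163050265/1974 ≈ 60.288*I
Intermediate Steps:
S = -285/2 (S = (95*(-6))/4 = (¼)*(-570) = -285/2 ≈ -142.50)
P = 95/84 (P = -285/(2*(14*(-9))) = -285/2/(-126) = -285/2*(-1/126) = 95/84 ≈ 1.1310)
V = -512645/141 (V = (1029 + 28)*(-970/282) = 1057*(-970*1/282) = 1057*(-485/141) = -512645/141 ≈ -3635.8)
N(y) = 95/84
√(V + N(-1416)) = √(-512645/141 + 95/84) = √(-14349595/3948) = I*√14163050265/1974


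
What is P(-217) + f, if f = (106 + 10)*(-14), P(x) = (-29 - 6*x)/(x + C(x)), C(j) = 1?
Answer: -352057/216 ≈ -1629.9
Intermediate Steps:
P(x) = (-29 - 6*x)/(1 + x) (P(x) = (-29 - 6*x)/(x + 1) = (-29 - 6*x)/(1 + x))
f = -1624 (f = 116*(-14) = -1624)
P(-217) + f = (-29 - 6*(-217))/(1 - 217) - 1624 = (-29 + 1302)/(-216) - 1624 = -1/216*1273 - 1624 = -1273/216 - 1624 = -352057/216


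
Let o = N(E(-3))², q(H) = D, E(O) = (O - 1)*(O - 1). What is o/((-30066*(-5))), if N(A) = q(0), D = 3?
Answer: 3/50110 ≈ 5.9868e-5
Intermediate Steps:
E(O) = (-1 + O)² (E(O) = (-1 + O)*(-1 + O) = (-1 + O)²)
q(H) = 3
N(A) = 3
o = 9 (o = 3² = 9)
o/((-30066*(-5))) = 9/((-30066*(-5))) = 9/150330 = 9*(1/150330) = 3/50110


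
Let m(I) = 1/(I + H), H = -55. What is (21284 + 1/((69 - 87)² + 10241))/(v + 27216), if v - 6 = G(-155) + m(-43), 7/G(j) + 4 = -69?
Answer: 1608687507994/2057485457385 ≈ 0.78187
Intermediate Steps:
G(j) = -7/73 (G(j) = 7/(-4 - 69) = 7/(-73) = 7*(-1/73) = -7/73)
m(I) = 1/(-55 + I) (m(I) = 1/(I - 55) = 1/(-55 + I))
v = 42165/7154 (v = 6 + (-7/73 + 1/(-55 - 43)) = 6 + (-7/73 + 1/(-98)) = 6 + (-7/73 - 1/98) = 6 - 759/7154 = 42165/7154 ≈ 5.8939)
(21284 + 1/((69 - 87)² + 10241))/(v + 27216) = (21284 + 1/((69 - 87)² + 10241))/(42165/7154 + 27216) = (21284 + 1/((-18)² + 10241))/(194745429/7154) = (21284 + 1/(324 + 10241))*(7154/194745429) = (21284 + 1/10565)*(7154/194745429) = (224865461/10565)*(7154/194745429) = 1608687507994/2057485457385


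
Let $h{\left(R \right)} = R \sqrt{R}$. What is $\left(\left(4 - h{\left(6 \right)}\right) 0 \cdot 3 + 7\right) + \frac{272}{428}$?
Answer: $\frac{817}{107} \approx 7.6355$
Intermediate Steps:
$h{\left(R \right)} = R^{\frac{3}{2}}$
$\left(\left(4 - h{\left(6 \right)}\right) 0 \cdot 3 + 7\right) + \frac{272}{428} = \left(\left(4 - 6^{\frac{3}{2}}\right) 0 \cdot 3 + 7\right) + \frac{272}{428} = \left(\left(4 - 6 \sqrt{6}\right) 0 + 7\right) + 272 \cdot \frac{1}{428} = \left(\left(4 - 6 \sqrt{6}\right) 0 + 7\right) + \frac{68}{107} = \left(0 + 7\right) + \frac{68}{107} = 7 + \frac{68}{107} = \frac{817}{107}$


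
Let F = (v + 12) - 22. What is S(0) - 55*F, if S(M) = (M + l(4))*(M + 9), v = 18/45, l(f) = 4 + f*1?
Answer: 600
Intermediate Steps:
l(f) = 4 + f
v = ⅖ (v = 18*(1/45) = ⅖ ≈ 0.40000)
F = -48/5 (F = (⅖ + 12) - 22 = 62/5 - 22 = -48/5 ≈ -9.6000)
S(M) = (8 + M)*(9 + M) (S(M) = (M + (4 + 4))*(M + 9) = (M + 8)*(9 + M) = (8 + M)*(9 + M))
S(0) - 55*F = (72 + 0² + 17*0) - 55*(-48/5) = (72 + 0 + 0) + 528 = 72 + 528 = 600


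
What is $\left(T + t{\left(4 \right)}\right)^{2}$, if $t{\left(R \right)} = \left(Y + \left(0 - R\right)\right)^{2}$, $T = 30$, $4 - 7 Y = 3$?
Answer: $\frac{4835601}{2401} \approx 2014.0$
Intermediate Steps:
$Y = \frac{1}{7}$ ($Y = \frac{4}{7} - \frac{3}{7} = \frac{1}{7} \approx 0.14286$)
$t{\left(R \right)} = \left(\frac{1}{7} - R\right)^{2}$ ($t{\left(R \right)} = \left(\frac{1}{7} + \left(0 - R\right)\right)^{2} = \left(\frac{1}{7} - R\right)^{2}$)
$\left(T + t{\left(4 \right)}\right)^{2} = \left(30 + \frac{\left(-1 + 7 \cdot 4\right)^{2}}{49}\right)^{2} = \left(30 + \frac{\left(-1 + 28\right)^{2}}{49}\right)^{2} = \left(30 + \frac{27^{2}}{49}\right)^{2} = \left(30 + \frac{1}{49} \cdot 729\right)^{2} = \left(30 + \frac{729}{49}\right)^{2} = \left(\frac{2199}{49}\right)^{2} = \frac{4835601}{2401}$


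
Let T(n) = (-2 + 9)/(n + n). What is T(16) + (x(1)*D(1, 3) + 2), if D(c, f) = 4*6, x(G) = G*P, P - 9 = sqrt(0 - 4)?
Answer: 6983/32 + 48*I ≈ 218.22 + 48.0*I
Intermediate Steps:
P = 9 + 2*I (P = 9 + sqrt(0 - 4) = 9 + sqrt(-4) = 9 + 2*I ≈ 9.0 + 2.0*I)
x(G) = G*(9 + 2*I)
D(c, f) = 24
T(n) = 7/(2*n) (T(n) = 7/((2*n)) = 7*(1/(2*n)) = 7/(2*n))
T(16) + (x(1)*D(1, 3) + 2) = (7/2)/16 + ((1*(9 + 2*I))*24 + 2) = (7/2)*(1/16) + ((9 + 2*I)*24 + 2) = 7/32 + ((216 + 48*I) + 2) = 7/32 + (218 + 48*I) = 6983/32 + 48*I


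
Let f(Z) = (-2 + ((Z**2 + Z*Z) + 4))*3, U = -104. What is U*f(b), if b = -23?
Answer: -330720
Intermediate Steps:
f(Z) = 6 + 6*Z**2 (f(Z) = (-2 + ((Z**2 + Z**2) + 4))*3 = (-2 + (2*Z**2 + 4))*3 = (-2 + (4 + 2*Z**2))*3 = (2 + 2*Z**2)*3 = 6 + 6*Z**2)
U*f(b) = -104*(6 + 6*(-23)**2) = -104*(6 + 6*529) = -104*(6 + 3174) = -104*3180 = -330720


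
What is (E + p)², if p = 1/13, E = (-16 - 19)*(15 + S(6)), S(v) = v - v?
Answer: 46566976/169 ≈ 2.7554e+5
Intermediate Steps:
S(v) = 0
E = -525 (E = (-16 - 19)*(15 + 0) = -35*15 = -525)
p = 1/13 ≈ 0.076923
(E + p)² = (-525 + 1/13)² = (-6824/13)² = 46566976/169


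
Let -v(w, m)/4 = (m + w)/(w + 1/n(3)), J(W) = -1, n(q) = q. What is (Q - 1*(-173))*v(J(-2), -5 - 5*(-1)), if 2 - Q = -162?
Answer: -2022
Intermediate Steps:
Q = 164 (Q = 2 - 1*(-162) = 2 + 162 = 164)
v(w, m) = -4*(m + w)/(1/3 + w) (v(w, m) = -4*(m + w)/(w + 1/3) = -4*(m + w)/(1/3 + w))
(Q - 1*(-173))*v(J(-2), -5 - 5*(-1)) = (164 - 1*(-173))*(12*(-(-5 - 5*(-1)) - 1*(-1))/(1 + 3*(-1))) = (164 + 173)*(12*(-(-5 + 5) + 1)/(1 - 3)) = 337*(12*(-1*0 + 1)/(-2)) = 337*(12*(-1/2)*(0 + 1)) = 337*(12*(-1/2)*1) = 337*(-6) = -2022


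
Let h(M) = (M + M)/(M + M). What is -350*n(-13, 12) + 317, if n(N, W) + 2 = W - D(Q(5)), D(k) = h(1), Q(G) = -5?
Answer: -2833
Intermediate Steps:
h(M) = 1 (h(M) = (2*M)/((2*M)) = (2*M)*(1/(2*M)) = 1)
D(k) = 1
n(N, W) = -3 + W (n(N, W) = -2 + (W - 1*1) = -2 + (W - 1) = -2 + (-1 + W) = -3 + W)
-350*n(-13, 12) + 317 = -350*(-3 + 12) + 317 = -350*9 + 317 = -3150 + 317 = -2833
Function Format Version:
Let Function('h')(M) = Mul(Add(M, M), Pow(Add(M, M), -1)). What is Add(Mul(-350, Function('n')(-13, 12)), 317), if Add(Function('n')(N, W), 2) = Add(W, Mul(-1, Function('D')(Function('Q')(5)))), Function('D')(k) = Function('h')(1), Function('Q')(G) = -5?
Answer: -2833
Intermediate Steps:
Function('h')(M) = 1 (Function('h')(M) = Mul(Mul(2, M), Pow(Mul(2, M), -1)) = Mul(Mul(2, M), Mul(Rational(1, 2), Pow(M, -1))) = 1)
Function('D')(k) = 1
Function('n')(N, W) = Add(-3, W) (Function('n')(N, W) = Add(-2, Add(W, Mul(-1, 1))) = Add(-2, Add(W, -1)) = Add(-2, Add(-1, W)) = Add(-3, W))
Add(Mul(-350, Function('n')(-13, 12)), 317) = Add(Mul(-350, Add(-3, 12)), 317) = Add(Mul(-350, 9), 317) = Add(-3150, 317) = -2833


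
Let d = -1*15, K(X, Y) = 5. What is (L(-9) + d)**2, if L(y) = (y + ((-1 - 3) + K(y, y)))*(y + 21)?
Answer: 12321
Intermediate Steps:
d = -15
L(y) = (1 + y)*(21 + y) (L(y) = (y + ((-1 - 3) + 5))*(y + 21) = (y + (-4 + 5))*(21 + y) = (y + 1)*(21 + y) = (1 + y)*(21 + y))
(L(-9) + d)**2 = ((21 + (-9)**2 + 22*(-9)) - 15)**2 = ((21 + 81 - 198) - 15)**2 = (-96 - 15)**2 = (-111)**2 = 12321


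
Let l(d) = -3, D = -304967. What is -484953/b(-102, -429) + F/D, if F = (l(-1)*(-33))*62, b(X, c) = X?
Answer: 49298011825/10368878 ≈ 4754.4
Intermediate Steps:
F = 6138 (F = -3*(-33)*62 = 99*62 = 6138)
-484953/b(-102, -429) + F/D = -484953/(-102) + 6138/(-304967) = -484953*(-1/102) + 6138*(-1/304967) = 161651/34 - 6138/304967 = 49298011825/10368878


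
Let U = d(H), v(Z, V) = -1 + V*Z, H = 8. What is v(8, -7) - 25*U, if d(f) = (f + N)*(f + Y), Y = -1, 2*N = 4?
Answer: -1807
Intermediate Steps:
N = 2 (N = (½)*4 = 2)
d(f) = (-1 + f)*(2 + f) (d(f) = (f + 2)*(f - 1) = (2 + f)*(-1 + f) = (-1 + f)*(2 + f))
U = 70 (U = -2 + 8 + 8² = -2 + 8 + 64 = 70)
v(8, -7) - 25*U = (-1 - 7*8) - 25*70 = (-1 - 56) - 1750 = -57 - 1750 = -1807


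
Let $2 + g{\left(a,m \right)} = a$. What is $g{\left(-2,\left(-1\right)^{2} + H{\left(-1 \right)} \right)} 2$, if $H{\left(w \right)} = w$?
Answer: $-8$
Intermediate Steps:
$g{\left(a,m \right)} = -2 + a$
$g{\left(-2,\left(-1\right)^{2} + H{\left(-1 \right)} \right)} 2 = \left(-2 - 2\right) 2 = \left(-4\right) 2 = -8$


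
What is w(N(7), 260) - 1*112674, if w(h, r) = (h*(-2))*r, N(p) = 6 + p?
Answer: -119434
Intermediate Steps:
w(h, r) = -2*h*r (w(h, r) = (-2*h)*r = -2*h*r)
w(N(7), 260) - 1*112674 = -2*(6 + 7)*260 - 1*112674 = -2*13*260 - 112674 = -6760 - 112674 = -119434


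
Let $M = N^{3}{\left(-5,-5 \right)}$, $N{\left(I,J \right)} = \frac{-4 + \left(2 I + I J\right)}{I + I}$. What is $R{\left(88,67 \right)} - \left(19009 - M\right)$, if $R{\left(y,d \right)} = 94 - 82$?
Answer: $- \frac{18998331}{1000} \approx -18998.0$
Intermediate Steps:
$R{\left(y,d \right)} = 12$
$N{\left(I,J \right)} = \frac{-4 + 2 I + I J}{2 I}$
$M = - \frac{1331}{1000}$ ($M = \left(1 + \frac{1}{2} \left(-5\right) - \frac{2}{-5}\right)^{3} = \left(1 - \frac{5}{2} - - \frac{2}{5}\right)^{3} = \left(1 - \frac{5}{2} + \frac{2}{5}\right)^{3} = \left(- \frac{11}{10}\right)^{3} = - \frac{1331}{1000} \approx -1.331$)
$R{\left(88,67 \right)} - \left(19009 - M\right) = 12 - \left(19009 - - \frac{1331}{1000}\right) = 12 - \left(19009 + \frac{1331}{1000}\right) = 12 - \frac{19010331}{1000} = - \frac{18998331}{1000}$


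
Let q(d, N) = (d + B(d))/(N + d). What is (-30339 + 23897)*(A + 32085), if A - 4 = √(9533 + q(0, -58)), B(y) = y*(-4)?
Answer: -206717338 - 6442*√9533 ≈ -2.0735e+8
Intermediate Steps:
B(y) = -4*y
q(d, N) = -3*d/(N + d) (q(d, N) = (d - 4*d)/(N + d) = (-3*d)/(N + d) = -3*d/(N + d))
A = 4 + √9533 (A = 4 + √(9533 - 3*0/(-58 + 0)) = 4 + √(9533 - 3*0/(-58)) = 4 + √(9533 - 3*0*(-1/58)) = 4 + √(9533 + 0) = 4 + √9533 ≈ 101.64)
(-30339 + 23897)*(A + 32085) = (-30339 + 23897)*((4 + √9533) + 32085) = -6442*(32089 + √9533) = -206717338 - 6442*√9533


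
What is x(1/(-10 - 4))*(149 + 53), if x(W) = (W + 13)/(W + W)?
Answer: -18281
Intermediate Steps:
x(W) = (13 + W)/(2*W) (x(W) = (13 + W)/((2*W)) = (13 + W)*(1/(2*W)) = (13 + W)/(2*W))
x(1/(-10 - 4))*(149 + 53) = ((13 + 1/(-10 - 4))/(2*(1/(-10 - 4))))*(149 + 53) = ((13 + 1/(-14))/(2*(1/(-14))))*202 = ((13 - 1/14)/(2*(-1/14)))*202 = ((½)*(-14)*(181/14))*202 = -181/2*202 = -18281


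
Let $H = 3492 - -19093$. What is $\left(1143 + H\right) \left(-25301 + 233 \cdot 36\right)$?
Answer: $-401311664$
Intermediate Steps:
$H = 22585$ ($H = 3492 + 19093 = 22585$)
$\left(1143 + H\right) \left(-25301 + 233 \cdot 36\right) = \left(1143 + 22585\right) \left(-25301 + 233 \cdot 36\right) = 23728 \left(-25301 + 8388\right) = 23728 \left(-16913\right) = -401311664$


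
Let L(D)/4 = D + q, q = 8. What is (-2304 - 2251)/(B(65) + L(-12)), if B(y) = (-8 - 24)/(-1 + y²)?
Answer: 601260/2113 ≈ 284.55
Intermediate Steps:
L(D) = 32 + 4*D (L(D) = 4*(D + 8) = 4*(8 + D) = 32 + 4*D)
B(y) = -32/(-1 + y²)
(-2304 - 2251)/(B(65) + L(-12)) = (-2304 - 2251)/(-32/(-1 + 65²) + (32 + 4*(-12))) = -4555/(-32/(-1 + 4225) + (32 - 48)) = -4555/(-32/4224 - 16) = -4555/(-32*1/4224 - 16) = -4555/(-1/132 - 16) = -4555/(-2113/132) = -4555*(-132/2113) = 601260/2113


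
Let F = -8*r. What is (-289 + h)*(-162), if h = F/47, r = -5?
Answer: 2193966/47 ≈ 46680.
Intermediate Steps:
F = 40 (F = -8*(-5) = 40)
h = 40/47 ≈ 0.85106
(-289 + h)*(-162) = (-289 + 40/47)*(-162) = -13543/47*(-162) = 2193966/47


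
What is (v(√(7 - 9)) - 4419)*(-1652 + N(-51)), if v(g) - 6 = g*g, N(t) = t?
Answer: 7518745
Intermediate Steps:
v(g) = 6 + g² (v(g) = 6 + g*g = 6 + g²)
(v(√(7 - 9)) - 4419)*(-1652 + N(-51)) = ((6 + (√(7 - 9))²) - 4419)*(-1652 - 51) = ((6 + (√(-2))²) - 4419)*(-1703) = ((6 + (I*√2)²) - 4419)*(-1703) = ((6 - 2) - 4419)*(-1703) = (4 - 4419)*(-1703) = -4415*(-1703) = 7518745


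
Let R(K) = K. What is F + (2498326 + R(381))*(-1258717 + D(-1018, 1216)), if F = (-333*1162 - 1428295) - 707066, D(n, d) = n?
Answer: -3147711184952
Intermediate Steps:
F = -2522307 (F = (-386946 - 1428295) - 707066 = -1815241 - 707066 = -2522307)
F + (2498326 + R(381))*(-1258717 + D(-1018, 1216)) = -2522307 + (2498326 + 381)*(-1258717 - 1018) = -2522307 + 2498707*(-1259735) = -2522307 - 3147708662645 = -3147711184952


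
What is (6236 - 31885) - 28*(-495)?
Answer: -11789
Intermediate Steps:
(6236 - 31885) - 28*(-495) = -25649 + 13860 = -11789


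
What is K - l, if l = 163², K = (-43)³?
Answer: -106076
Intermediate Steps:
K = -79507
l = 26569
K - l = -79507 - 1*26569 = -79507 - 26569 = -106076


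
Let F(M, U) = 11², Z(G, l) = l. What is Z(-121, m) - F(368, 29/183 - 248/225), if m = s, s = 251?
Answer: 130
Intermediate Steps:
m = 251
F(M, U) = 121
Z(-121, m) - F(368, 29/183 - 248/225) = 251 - 1*121 = 251 - 121 = 130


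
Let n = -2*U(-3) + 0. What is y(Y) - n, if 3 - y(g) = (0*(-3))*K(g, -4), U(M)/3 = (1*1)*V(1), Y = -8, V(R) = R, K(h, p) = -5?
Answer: 9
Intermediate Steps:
U(M) = 3 (U(M) = 3*((1*1)*1) = 3*(1*1) = 3*1 = 3)
n = -6 (n = -2*3 + 0 = -6 + 0 = -6)
y(g) = 3 (y(g) = 3 - 0*(-3)*(-5) = 3 - 0*(-5) = 3 - 1*0 = 3 + 0 = 3)
y(Y) - n = 3 - 1*(-6) = 3 + 6 = 9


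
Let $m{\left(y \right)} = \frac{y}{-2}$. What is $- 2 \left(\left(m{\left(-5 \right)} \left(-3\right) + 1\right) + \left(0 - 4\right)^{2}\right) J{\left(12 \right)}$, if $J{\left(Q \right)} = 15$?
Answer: $-285$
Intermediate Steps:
$m{\left(y \right)} = - \frac{y}{2}$ ($m{\left(y \right)} = y \left(- \frac{1}{2}\right) = - \frac{y}{2}$)
$- 2 \left(\left(m{\left(-5 \right)} \left(-3\right) + 1\right) + \left(0 - 4\right)^{2}\right) J{\left(12 \right)} = - 2 \left(\left(\left(- \frac{1}{2}\right) \left(-5\right) \left(-3\right) + 1\right) + \left(0 - 4\right)^{2}\right) 15 = - 2 \left(\left(\frac{5}{2} \left(-3\right) + 1\right) + \left(-4\right)^{2}\right) 15 = - 2 \left(\left(- \frac{15}{2} + 1\right) + 16\right) 15 = - 2 \left(- \frac{13}{2} + 16\right) 15 = \left(-2\right) \frac{19}{2} \cdot 15 = \left(-19\right) 15 = -285$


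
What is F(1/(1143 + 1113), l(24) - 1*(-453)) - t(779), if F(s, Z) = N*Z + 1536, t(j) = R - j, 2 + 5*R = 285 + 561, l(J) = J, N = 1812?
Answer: 4332351/5 ≈ 8.6647e+5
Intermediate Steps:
R = 844/5 (R = -2/5 + (285 + 561)/5 = -2/5 + (1/5)*846 = -2/5 + 846/5 = 844/5 ≈ 168.80)
t(j) = 844/5 - j
F(s, Z) = 1536 + 1812*Z (F(s, Z) = 1812*Z + 1536 = 1536 + 1812*Z)
F(1/(1143 + 1113), l(24) - 1*(-453)) - t(779) = (1536 + 1812*(24 - 1*(-453))) - (844/5 - 1*779) = (1536 + 1812*(24 + 453)) - (844/5 - 779) = (1536 + 1812*477) - 1*(-3051/5) = (1536 + 864324) + 3051/5 = 865860 + 3051/5 = 4332351/5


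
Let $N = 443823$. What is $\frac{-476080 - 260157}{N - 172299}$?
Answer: $- \frac{736237}{271524} \approx -2.7115$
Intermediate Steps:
$\frac{-476080 - 260157}{N - 172299} = \frac{-476080 - 260157}{443823 - 172299} = - \frac{736237}{271524}$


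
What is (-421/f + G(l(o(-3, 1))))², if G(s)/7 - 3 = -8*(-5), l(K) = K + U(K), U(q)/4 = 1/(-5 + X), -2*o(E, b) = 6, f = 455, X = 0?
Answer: 18641533156/207025 ≈ 90045.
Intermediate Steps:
o(E, b) = -3 (o(E, b) = -½*6 = -3)
U(q) = -⅘ (U(q) = 4/(-5 + 0) = 4/(-5) = 4*(-⅕) = -⅘)
l(K) = -⅘ + K (l(K) = K - ⅘ = -⅘ + K)
G(s) = 301 (G(s) = 21 + 7*(-8*(-5)) = 21 + 7*40 = 21 + 280 = 301)
(-421/f + G(l(o(-3, 1))))² = (-421/455 + 301)² = (136534/455)² = 18641533156/207025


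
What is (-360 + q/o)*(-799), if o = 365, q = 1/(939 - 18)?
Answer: 96694499801/336165 ≈ 2.8764e+5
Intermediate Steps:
q = 1/921 ≈ 0.0010858
(-360 + q/o)*(-799) = (-360 + (1/921)/365)*(-799) = (-360 + (1/921)*(1/365))*(-799) = (-360 + 1/336165)*(-799) = -121019399/336165*(-799) = 96694499801/336165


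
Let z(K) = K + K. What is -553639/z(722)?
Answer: -553639/1444 ≈ -383.41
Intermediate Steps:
z(K) = 2*K
-553639/z(722) = -553639/(2*722) = -553639/1444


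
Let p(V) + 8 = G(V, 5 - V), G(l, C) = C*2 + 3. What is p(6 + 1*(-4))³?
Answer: 1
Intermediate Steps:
G(l, C) = 3 + 2*C (G(l, C) = 2*C + 3 = 3 + 2*C)
p(V) = 5 - 2*V (p(V) = -8 + (3 + 2*(5 - V)) = -8 + (3 + (10 - 2*V)) = -8 + (13 - 2*V) = 5 - 2*V)
p(6 + 1*(-4))³ = (5 - 2*(6 + 1*(-4)))³ = (5 - 2*(6 - 4))³ = (5 - 2*2)³ = (5 - 4)³ = 1³ = 1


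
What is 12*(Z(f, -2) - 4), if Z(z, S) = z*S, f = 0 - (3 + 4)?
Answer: 120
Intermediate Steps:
f = -7 (f = 0 - 1*7 = 0 - 7 = -7)
Z(z, S) = S*z
12*(Z(f, -2) - 4) = 12*(-2*(-7) - 4) = 12*(14 - 4) = 12*10 = 120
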